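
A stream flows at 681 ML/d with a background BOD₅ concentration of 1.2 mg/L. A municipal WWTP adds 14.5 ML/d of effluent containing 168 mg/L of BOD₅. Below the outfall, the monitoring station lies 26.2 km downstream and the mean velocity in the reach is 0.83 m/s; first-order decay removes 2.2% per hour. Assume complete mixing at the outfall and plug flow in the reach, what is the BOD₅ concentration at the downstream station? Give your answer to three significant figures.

Mass balance: C = (681.0·1.200 + 14.50·168.0) / 695.5 = 3253/695.5 = 4.677 mg/L.
Travel time t = 26.2·1000 / 0.83 = 31570 s = 8.768 h.
2.2%/h lost → k = −ln(1 − 0.022) = 0.02225 h⁻¹.
Decay over the reach: 4.677·exp(−kt) = 4.677·0.8228 = 3.849 mg/L.

3.85 mg/L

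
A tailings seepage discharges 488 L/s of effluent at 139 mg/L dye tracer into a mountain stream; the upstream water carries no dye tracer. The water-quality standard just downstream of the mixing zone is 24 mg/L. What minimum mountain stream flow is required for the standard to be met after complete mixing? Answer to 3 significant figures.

Set C_mix = 24: (Q·0 + 488.0·139.0) / (Q + 488.0) = 24
→ Q = 488.0·(139.0 − 24)/(24 − 0) = 2338 L/s.

2340 L/s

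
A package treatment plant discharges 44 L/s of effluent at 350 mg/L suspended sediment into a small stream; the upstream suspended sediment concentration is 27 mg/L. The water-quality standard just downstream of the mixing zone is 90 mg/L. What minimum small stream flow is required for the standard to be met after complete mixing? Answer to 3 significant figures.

182 L/s

Set C_mix = 90: (Q·27.00 + 44.00·350.0) / (Q + 44.00) = 90
→ Q = 44.00·(350.0 − 90)/(90 − 27.00) = 181.6 L/s.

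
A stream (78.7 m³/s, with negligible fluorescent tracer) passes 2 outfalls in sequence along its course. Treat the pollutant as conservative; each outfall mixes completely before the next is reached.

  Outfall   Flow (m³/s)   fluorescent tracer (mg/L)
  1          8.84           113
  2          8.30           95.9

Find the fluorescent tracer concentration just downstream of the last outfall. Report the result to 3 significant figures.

18.7 mg/L

After outfall 1: Q = 78.70 + 8.840 = 87.54 m³/s; C = (78.70·0 + 8.840·113.0)/87.54 = 11.41 mg/L.
After outfall 2: Q = 87.54 + 8.300 = 95.84 m³/s; C = (87.54·11.41 + 8.300·95.90)/95.84 = 18.73 mg/L.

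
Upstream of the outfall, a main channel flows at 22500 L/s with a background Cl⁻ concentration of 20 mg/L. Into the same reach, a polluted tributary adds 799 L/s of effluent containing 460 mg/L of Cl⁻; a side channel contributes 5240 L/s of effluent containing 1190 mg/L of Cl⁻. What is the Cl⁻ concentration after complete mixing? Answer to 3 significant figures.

247 mg/L

Mixed concentration C = ΣQC/ΣQ = (22500·20.00 + 799.0·460.0 + 5240·1190) / 28540 = 7053000/28540 = 247.1 mg/L.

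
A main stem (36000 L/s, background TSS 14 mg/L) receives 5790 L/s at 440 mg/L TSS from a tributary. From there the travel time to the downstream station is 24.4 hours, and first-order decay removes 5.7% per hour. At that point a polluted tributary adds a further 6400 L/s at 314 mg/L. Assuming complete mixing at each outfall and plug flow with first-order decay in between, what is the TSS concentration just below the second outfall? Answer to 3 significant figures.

56.8 mg/L

Flow-weighted average: C = (36000·14.00 + 5790·440.0) / 41790 = 3052000/41790 = 73.02 mg/L; combined flow 41790 L/s.
5.7%/h lost → k = −ln(1 − 0.057) = 0.05869 h⁻¹.
Applying C = C₀e^(−kt): 73.02 × 0.2388 = 17.44 mg/L.
Second outfall: C = (41790·17.44 + 6400·314.0)/48190 = 56.83 mg/L.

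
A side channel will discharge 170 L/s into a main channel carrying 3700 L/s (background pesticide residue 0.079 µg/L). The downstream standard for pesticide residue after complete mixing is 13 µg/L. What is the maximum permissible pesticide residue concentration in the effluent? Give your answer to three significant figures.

294 µg/L

At the limit, (Qr·Cr + Qe·Cₑ)/(Qr + Qe) = 13:
Cₑ = (3870·13 − 3700·0.07900) / 170.0 = 294.2 µg/L.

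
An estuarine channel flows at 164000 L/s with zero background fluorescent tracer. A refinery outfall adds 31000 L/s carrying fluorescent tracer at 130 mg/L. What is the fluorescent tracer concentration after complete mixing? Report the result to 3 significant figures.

Mixed concentration C = ΣQC/ΣQ = (164000·0 + 31000·130.0) / 195000 = 4030000/195000 = 20.67 mg/L.

20.7 mg/L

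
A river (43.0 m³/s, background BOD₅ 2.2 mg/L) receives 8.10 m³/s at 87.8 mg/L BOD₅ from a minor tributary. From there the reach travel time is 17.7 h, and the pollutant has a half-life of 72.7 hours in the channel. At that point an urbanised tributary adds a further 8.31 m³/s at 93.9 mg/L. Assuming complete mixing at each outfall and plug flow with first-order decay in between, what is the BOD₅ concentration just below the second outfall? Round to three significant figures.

24.6 mg/L

Mass balance: C = (43.00·2.200 + 8.100·87.80) / 51.10 = 805.8/51.10 = 15.77 mg/L; combined flow 51.10 m³/s.
Half-life 72.7 h → k = ln 2 / 72.7 = 0.009534 h⁻¹ = 0.2288 d⁻¹.
Applying C = C₀e^(−kt): 15.77 × 0.8447 = 13.32 mg/L.
Second outfall: C = (51.10·13.32 + 8.310·93.90)/59.41 = 24.59 mg/L.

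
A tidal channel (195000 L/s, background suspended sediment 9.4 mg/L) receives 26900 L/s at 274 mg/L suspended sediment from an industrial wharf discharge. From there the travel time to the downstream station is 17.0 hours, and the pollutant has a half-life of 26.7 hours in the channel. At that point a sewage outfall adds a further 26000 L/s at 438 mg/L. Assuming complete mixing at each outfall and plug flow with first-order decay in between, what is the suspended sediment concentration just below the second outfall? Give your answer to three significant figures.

Flow-weighted average: C = (195000·9.400 + 26900·274.0) / 221900 = 9204000/221900 = 41.48 mg/L; combined flow 221900 L/s.
Half-life 26.7 h → k = ln 2 / 26.7 = 0.02596 h⁻¹ = 0.6231 d⁻¹.
After decay, C = 41.48 × e^(−kt) = 41.48 × 0.6432 = 26.68 mg/L.
Second outfall: C = (221900·26.68 + 26000·438.0)/247900 = 69.82 mg/L.

69.8 mg/L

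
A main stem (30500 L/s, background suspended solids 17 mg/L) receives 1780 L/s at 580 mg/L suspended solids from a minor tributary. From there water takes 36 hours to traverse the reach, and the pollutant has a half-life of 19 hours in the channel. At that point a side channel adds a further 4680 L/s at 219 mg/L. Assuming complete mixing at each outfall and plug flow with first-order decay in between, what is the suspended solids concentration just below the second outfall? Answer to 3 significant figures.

39.0 mg/L

Mixed concentration C = ΣQC/ΣQ = (30500·17.00 + 1780·580.0) / 32280 = 1551000/32280 = 48.05 mg/L; combined flow 32280 L/s.
Half-life 19 h → k = ln 2 / 19 = 0.03648 h⁻¹ = 0.8756 d⁻¹.
First-order decay: C = 48.05·exp(−k·t) = 48.05·0.2689 = 12.92 mg/L.
At the second outfall, C = (32280·12.92 + 4680·219.0) / (32280 + 4680) = 39.01 mg/L.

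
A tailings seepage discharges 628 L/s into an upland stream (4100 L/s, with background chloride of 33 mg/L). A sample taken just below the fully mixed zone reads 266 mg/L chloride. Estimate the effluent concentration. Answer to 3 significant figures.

Mass balance: 4100·33.00 + 628.0·Cₑ = 4728·266.0
→ Cₑ = (4728·266.0 − 4100·33.00) / 628.0 = 1787 mg/L.

1790 mg/L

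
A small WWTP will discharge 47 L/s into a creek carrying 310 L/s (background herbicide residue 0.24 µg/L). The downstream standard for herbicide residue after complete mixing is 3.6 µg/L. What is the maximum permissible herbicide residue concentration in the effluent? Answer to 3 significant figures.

At the limit, (Qr·Cr + Qe·Cₑ)/(Qr + Qe) = 3.6:
Cₑ = (357.0·3.6 − 310.0·0.2400) / 47.00 = 25.76 µg/L.

25.8 µg/L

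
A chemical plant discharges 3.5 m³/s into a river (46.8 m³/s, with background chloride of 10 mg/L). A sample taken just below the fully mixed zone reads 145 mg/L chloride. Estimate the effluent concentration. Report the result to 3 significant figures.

Mass balance: 46.80·10.00 + 3.500·Cₑ = 50.30·145.0
→ Cₑ = (50.30·145.0 − 46.80·10.00) / 3.500 = 1950 mg/L.

1950 mg/L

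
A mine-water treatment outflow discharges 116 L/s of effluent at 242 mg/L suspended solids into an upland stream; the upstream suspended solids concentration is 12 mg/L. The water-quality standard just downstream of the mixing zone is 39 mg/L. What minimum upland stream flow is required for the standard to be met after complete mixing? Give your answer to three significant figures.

872 L/s

Set C_mix = 39: (Q·12.00 + 116.0·242.0) / (Q + 116.0) = 39
→ Q = 116.0·(242.0 − 39)/(39 − 12.00) = 872.1 L/s.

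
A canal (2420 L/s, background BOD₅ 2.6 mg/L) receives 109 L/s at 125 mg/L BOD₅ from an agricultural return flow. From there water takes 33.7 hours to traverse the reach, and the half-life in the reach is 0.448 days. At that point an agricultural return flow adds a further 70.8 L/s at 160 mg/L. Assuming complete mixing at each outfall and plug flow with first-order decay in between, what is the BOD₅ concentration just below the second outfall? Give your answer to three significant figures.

Mixed concentration C = ΣQC/ΣQ = (2420·2.600 + 109.0·125.0) / 2529 = 19920/2529 = 7.875 mg/L; combined flow 2529 L/s.
Half-life 0.448 d → k = ln 2 / 0.448 = 1.547 d⁻¹.
After decay, C = 7.875 × e^(−kt) = 7.875 × 0.1139 = 0.8969 mg/L.
Second outfall: C = (2529·0.8969 + 70.80·160.0)/2600 = 5.230 mg/L.

5.23 mg/L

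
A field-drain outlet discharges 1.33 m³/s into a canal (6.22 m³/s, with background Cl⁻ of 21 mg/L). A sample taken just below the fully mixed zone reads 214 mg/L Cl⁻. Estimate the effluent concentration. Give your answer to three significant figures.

Mass balance: 6.220·21.00 + 1.330·Cₑ = 7.550·214.0
→ Cₑ = (7.550·214.0 − 6.220·21.00) / 1.330 = 1117 mg/L.

1120 mg/L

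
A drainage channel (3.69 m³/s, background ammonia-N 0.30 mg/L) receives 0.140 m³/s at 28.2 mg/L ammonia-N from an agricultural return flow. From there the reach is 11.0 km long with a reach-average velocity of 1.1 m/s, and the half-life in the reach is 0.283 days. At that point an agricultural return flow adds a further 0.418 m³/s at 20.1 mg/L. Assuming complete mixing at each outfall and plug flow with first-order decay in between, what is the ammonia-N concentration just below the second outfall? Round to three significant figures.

Mixed concentration C = ΣQC/ΣQ = (3.690·0.3000 + 0.1400·28.20) / 3.830 = 5.055/3.830 = 1.320 mg/L; combined flow 3.830 m³/s.
Travel time t = 11.0·1000 / 1.1 = 10000 s = 2.778 h.
Half-life 0.283 d → k = ln 2 / 0.283 = 2.449 d⁻¹.
Decay over the reach: 1.320·exp(−kt) = 1.320·0.7532 = 0.9940 mg/L.
At the second outfall, C = (3.830·0.9940 + 0.4180·20.10) / (3.830 + 0.4180) = 2.874 mg/L.

2.87 mg/L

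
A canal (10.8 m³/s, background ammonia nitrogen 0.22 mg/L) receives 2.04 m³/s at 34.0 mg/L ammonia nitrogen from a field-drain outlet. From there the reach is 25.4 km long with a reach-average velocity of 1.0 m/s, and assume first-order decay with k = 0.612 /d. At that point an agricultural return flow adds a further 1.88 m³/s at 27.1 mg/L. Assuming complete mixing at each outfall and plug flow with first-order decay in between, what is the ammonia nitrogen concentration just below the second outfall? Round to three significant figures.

Conservation of mass: C = (10.80·0.2200 + 2.040·34.00) / 12.84 = 71.74/12.84 = 5.587 mg/L; combined flow 12.84 m³/s.
Travel time t = 25.4·1000 / 1.0 = 25400 s = 7.056 h.
Decay over the reach: 5.587·exp(−kt) = 5.587·0.8353 = 4.667 mg/L.
Second outfall: C = (12.84·4.667 + 1.880·27.10)/14.72 = 7.532 mg/L.

7.53 mg/L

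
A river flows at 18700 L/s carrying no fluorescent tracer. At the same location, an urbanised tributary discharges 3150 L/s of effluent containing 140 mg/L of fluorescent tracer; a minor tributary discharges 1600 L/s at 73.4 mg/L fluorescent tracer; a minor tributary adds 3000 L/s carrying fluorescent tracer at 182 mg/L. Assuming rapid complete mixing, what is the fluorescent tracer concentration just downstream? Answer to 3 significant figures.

Mass balance: C = (18700·0 + 3150·140.0 + 1600·73.40 + 3000·182.0) / 26450 = 1104000/26450 = 41.76 mg/L.

41.8 mg/L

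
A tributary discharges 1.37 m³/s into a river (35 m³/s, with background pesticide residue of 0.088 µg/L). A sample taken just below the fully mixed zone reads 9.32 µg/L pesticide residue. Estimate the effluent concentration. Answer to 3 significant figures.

Mass balance: 35.00·0.08800 + 1.370·Cₑ = 36.37·9.320
→ Cₑ = (36.37·9.320 − 35.00·0.08800) / 1.370 = 245.2 µg/L.

245 µg/L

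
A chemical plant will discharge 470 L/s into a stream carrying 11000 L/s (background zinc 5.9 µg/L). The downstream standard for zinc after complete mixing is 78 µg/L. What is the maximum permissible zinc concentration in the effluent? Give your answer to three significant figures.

At the limit, (Qr·Cr + Qe·Cₑ)/(Qr + Qe) = 78:
Cₑ = (11470·78 − 11000·5.900) / 470.0 = 1765 µg/L.

1770 µg/L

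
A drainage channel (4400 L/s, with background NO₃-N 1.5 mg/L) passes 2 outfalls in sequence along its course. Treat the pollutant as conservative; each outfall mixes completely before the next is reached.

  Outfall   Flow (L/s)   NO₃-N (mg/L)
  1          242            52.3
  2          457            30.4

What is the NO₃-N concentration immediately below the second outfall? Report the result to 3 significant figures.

Outfall 1: combined Q = 4642 L/s; C = (4400·1.500 + 242.0·52.30)/4642 = 4.148 mg/L.
Outfall 2: combined Q = 5099 L/s; C = (4642·4.148 + 457.0·30.40)/5099 = 6.501 mg/L.

6.50 mg/L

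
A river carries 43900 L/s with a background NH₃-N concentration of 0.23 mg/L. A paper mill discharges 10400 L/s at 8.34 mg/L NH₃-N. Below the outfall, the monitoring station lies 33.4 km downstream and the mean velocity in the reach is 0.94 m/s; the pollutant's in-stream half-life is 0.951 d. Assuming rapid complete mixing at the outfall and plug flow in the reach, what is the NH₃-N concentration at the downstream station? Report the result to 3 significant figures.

1.32 mg/L

Mass balance: C = (43900·0.2300 + 10400·8.340) / 54300 = 96830/54300 = 1.783 mg/L.
Travel time t = 33.4·1000 / 0.94 = 35530 s = 9.870 h.
Half-life 0.951 d → k = ln 2 / 0.951 = 0.7289 d⁻¹.
First-order decay: C = 1.783·exp(−k·t) = 1.783·0.7410 = 1.321 mg/L.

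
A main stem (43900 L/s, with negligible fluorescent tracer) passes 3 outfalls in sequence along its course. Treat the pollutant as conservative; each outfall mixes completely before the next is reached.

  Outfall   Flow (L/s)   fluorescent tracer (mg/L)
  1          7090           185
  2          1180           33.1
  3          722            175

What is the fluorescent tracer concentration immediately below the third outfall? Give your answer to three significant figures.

27.9 mg/L

After outfall 1: Q = 43900 + 7090 = 50990 L/s; C = (43900·0 + 7090·185.0)/50990 = 25.72 mg/L.
After outfall 2: Q = 50990 + 1180 = 52170 L/s; C = (50990·25.72 + 1180·33.10)/52170 = 25.89 mg/L.
After outfall 3: Q = 52170 + 722.0 = 52890 L/s; C = (52170·25.89 + 722.0·175.0)/52890 = 27.93 mg/L.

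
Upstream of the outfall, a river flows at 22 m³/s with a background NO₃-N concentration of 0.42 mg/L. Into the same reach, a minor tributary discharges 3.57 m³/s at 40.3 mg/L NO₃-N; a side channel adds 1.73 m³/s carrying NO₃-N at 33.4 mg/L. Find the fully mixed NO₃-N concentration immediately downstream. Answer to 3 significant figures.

Conservation of mass: C = (22.00·0.4200 + 3.570·40.30 + 1.730·33.40) / 27.30 = 210.9/27.30 = 7.725 mg/L.

7.73 mg/L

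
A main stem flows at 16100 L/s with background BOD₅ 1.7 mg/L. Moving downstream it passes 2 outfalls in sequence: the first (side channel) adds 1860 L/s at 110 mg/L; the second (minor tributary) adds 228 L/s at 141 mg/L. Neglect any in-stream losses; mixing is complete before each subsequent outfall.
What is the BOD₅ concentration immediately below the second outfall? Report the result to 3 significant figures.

After outfall 1: Q = 16100 + 1860 = 17960 L/s; C = (16100·1.700 + 1860·110.0)/17960 = 12.92 mg/L.
After outfall 2: Q = 17960 + 228.0 = 18190 L/s; C = (17960·12.92 + 228.0·141.0)/18190 = 14.52 mg/L.

14.5 mg/L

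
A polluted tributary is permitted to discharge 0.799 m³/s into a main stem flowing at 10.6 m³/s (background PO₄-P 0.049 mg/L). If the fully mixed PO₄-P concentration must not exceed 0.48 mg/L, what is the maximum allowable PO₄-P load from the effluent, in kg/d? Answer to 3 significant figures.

Mass balance at the limit: 10.60·0.04900 + 0.7990·Cₑ = 11.40·0.48 → Cₑ = 6.198 mg/L.
Load = 0.7990 m³/s × 6.198 g/m³ × 86 400 s/d = 427.9 kg/d.

428 kg/d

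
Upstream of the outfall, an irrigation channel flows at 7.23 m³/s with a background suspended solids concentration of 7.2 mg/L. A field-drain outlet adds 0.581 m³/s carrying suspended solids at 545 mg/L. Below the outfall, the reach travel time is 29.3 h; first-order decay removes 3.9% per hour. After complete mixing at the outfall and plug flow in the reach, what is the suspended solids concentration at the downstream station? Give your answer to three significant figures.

14.7 mg/L

Mixed concentration C = ΣQC/ΣQ = (7.230·7.200 + 0.5810·545.0) / 7.811 = 368.7/7.811 = 47.20 mg/L.
3.9%/h lost → k = −ln(1 − 0.039) = 0.03978 h⁻¹.
Decay over the reach: 47.20·exp(−kt) = 47.20·0.3117 = 14.72 mg/L.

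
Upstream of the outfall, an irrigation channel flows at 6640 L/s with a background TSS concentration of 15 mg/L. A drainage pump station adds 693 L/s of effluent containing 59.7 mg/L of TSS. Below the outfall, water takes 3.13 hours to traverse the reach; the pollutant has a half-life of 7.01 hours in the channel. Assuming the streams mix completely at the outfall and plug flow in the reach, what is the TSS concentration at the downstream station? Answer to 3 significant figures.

Mixed concentration C = ΣQC/ΣQ = (6640·15.00 + 693.0·59.70) / 7333 = 141000/7333 = 19.22 mg/L.
Half-life 7.01 h → k = ln 2 / 7.01 = 0.09888 h⁻¹ = 2.373 d⁻¹.
Decay over the reach: 19.22·exp(−kt) = 19.22·0.7338 = 14.11 mg/L.

14.1 mg/L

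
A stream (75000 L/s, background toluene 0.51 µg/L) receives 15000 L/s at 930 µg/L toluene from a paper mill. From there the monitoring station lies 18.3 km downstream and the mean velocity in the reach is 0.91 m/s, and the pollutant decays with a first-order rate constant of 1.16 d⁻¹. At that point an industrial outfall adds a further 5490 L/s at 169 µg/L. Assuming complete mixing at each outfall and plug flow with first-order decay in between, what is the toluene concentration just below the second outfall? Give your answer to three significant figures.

Flow-weighted average: C = (75000·0.5100 + 15000·930.0) / 90000 = 13990000/90000 = 155.4 µg/L; combined flow 90000 L/s.
Travel time t = 18.3·1000 / 0.91 = 20110 s = 5.586 h.
Applying C = C₀e^(−kt): 155.4 × 0.7634 = 118.6 µg/L.
At the second outfall, C = (90000·118.6 + 5490·169.0) / (90000 + 5490) = 121.5 µg/L.

122 µg/L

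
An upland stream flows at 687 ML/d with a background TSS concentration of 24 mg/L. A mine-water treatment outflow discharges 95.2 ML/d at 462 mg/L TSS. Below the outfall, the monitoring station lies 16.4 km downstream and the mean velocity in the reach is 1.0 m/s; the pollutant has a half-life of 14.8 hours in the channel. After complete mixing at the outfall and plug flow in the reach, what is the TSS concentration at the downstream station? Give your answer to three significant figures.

Flow-weighted average: C = (687.0·24.00 + 95.20·462.0) / 782.2 = 60470/782.2 = 77.31 mg/L.
Travel time t = 16.4·1000 / 1.0 = 16400 s = 4.556 h.
Half-life 14.8 h → k = ln 2 / 14.8 = 0.04683 h⁻¹ = 1.124 d⁻¹.
Applying C = C₀e^(−kt): 77.31 × 0.8079 = 62.45 mg/L.

62.5 mg/L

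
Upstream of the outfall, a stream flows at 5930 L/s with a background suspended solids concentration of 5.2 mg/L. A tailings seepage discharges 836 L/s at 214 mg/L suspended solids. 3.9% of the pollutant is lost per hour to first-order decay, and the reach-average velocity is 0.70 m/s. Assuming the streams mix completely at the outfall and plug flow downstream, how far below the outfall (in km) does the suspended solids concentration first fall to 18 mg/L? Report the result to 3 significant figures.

Conservation of mass: C = (5930·5.200 + 836.0·214.0) / 6766 = 209700/6766 = 31.00 mg/L.
3.9%/h lost → k = −ln(1 − 0.039) = 0.03978 h⁻¹.
Set 31.00·exp(−k·t) = 18 → t = ln(31.00/18)/k = 49190 s = 13.66 h.
Distance = v·t = 0.70·49190 = 34430 m = 34.43 km.

34.4 km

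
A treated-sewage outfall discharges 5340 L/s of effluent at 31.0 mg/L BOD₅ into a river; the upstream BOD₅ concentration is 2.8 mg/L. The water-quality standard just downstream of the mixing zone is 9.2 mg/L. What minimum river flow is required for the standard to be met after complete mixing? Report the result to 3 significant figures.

18200 L/s

Set C_mix = 9.2: (Q·2.800 + 5340·31.00) / (Q + 5340) = 9.2
→ Q = 5340·(31.00 − 9.2)/(9.2 − 2.800) = 18190 L/s.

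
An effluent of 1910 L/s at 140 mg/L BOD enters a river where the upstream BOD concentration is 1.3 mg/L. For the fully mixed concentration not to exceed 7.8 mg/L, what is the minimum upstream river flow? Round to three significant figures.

38800 L/s

Set C_mix = 7.8: (Q·1.300 + 1910·140.0) / (Q + 1910) = 7.8
→ Q = 1910·(140.0 − 7.8)/(7.8 − 1.300) = 38850 L/s.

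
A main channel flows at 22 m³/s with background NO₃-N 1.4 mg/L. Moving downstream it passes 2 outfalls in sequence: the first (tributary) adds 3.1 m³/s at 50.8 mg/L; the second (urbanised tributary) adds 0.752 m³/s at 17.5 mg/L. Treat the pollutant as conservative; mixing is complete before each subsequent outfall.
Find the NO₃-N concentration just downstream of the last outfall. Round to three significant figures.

Outfall 1: combined Q = 25.10 m³/s; C = (22.00·1.400 + 3.100·50.80)/25.10 = 7.501 mg/L.
Outfall 2: combined Q = 25.85 m³/s; C = (25.10·7.501 + 0.7520·17.50)/25.85 = 7.792 mg/L.

7.79 mg/L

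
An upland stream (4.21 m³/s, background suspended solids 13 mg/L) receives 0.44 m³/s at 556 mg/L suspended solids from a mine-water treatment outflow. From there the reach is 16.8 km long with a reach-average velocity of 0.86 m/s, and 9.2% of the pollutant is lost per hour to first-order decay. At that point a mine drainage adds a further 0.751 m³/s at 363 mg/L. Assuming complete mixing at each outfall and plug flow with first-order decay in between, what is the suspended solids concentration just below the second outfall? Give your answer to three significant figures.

83.3 mg/L

After mixing, C = (4.210·13.00 + 0.4400·556.0) / 4.650 = 299.4/4.650 = 64.38 mg/L; combined flow 4.650 m³/s.
Travel time t = 16.8·1000 / 0.86 = 19530 s = 5.426 h.
9.2%/h lost → k = −ln(1 − 0.092) = 0.09651 h⁻¹.
Decay over the reach: 64.38·exp(−kt) = 64.38·0.5923 = 38.13 mg/L.
At the second outfall, C = (4.650·38.13 + 0.7510·363.0) / (4.650 + 0.7510) = 83.31 mg/L.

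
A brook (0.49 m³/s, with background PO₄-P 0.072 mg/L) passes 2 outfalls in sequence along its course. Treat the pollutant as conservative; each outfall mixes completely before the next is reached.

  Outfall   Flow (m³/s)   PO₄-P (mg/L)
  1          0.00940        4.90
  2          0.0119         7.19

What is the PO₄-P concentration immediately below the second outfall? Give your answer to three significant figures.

Below outfall 1: Q → 0.4994 m³/s, C = (0.4900·0.07200 + 0.009400·4.900)/0.4994 = 0.1629 mg/L.
Below outfall 2: Q → 0.5113 m³/s, C = (0.4994·0.1629 + 0.01190·7.190)/0.5113 = 0.3264 mg/L.

0.326 mg/L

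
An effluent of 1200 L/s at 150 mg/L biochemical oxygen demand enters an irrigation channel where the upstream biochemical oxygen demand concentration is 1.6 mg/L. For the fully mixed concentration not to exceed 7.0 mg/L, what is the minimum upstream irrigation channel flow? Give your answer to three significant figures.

31800 L/s

Set C_mix = 7.0: (Q·1.600 + 1200·150.0) / (Q + 1200) = 7.0
→ Q = 1200·(150.0 − 7.0)/(7.0 − 1.600) = 31780 L/s.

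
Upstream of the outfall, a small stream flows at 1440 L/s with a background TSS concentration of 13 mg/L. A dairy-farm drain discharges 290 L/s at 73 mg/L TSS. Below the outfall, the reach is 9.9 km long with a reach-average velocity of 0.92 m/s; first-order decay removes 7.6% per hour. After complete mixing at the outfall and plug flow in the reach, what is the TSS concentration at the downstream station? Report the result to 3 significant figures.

18.2 mg/L

Flow-weighted average: C = (1440·13.00 + 290.0·73.00) / 1730 = 39890/1730 = 23.06 mg/L.
Travel time t = 9.9·1000 / 0.92 = 10760 s = 2.989 h.
7.6%/h lost → k = −ln(1 − 0.076) = 0.07904 h⁻¹.
Applying C = C₀e^(−kt): 23.06 × 0.7896 = 18.21 mg/L.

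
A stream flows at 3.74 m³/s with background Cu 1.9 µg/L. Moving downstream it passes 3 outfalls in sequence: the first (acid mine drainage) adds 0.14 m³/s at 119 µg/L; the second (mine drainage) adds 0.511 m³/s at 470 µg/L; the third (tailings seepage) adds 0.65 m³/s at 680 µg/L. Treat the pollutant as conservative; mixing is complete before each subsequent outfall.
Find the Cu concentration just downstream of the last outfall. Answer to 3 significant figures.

Below outfall 1: Q → 3.880 m³/s, C = (3.740·1.900 + 0.1400·119.0)/3.880 = 6.125 µg/L.
Below outfall 2: Q → 4.391 m³/s, C = (3.880·6.125 + 0.5110·470.0)/4.391 = 60.11 µg/L.
Below outfall 3: Q → 5.041 m³/s, C = (4.391·60.11 + 0.6500·680.0)/5.041 = 140.0 µg/L.

140 µg/L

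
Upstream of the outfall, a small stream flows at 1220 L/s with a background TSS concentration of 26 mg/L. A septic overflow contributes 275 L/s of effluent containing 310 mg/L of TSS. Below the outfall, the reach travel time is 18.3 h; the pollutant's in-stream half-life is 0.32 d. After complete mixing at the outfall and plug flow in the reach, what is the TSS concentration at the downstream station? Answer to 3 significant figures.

15.0 mg/L

Conservation of mass: C = (1220·26.00 + 275.0·310.0) / 1495 = 117000/1495 = 78.24 mg/L.
Half-life 0.32 d → k = ln 2 / 0.32 = 2.166 d⁻¹.
First-order decay: C = 78.24·exp(−k·t) = 78.24·0.1917 = 15.00 mg/L.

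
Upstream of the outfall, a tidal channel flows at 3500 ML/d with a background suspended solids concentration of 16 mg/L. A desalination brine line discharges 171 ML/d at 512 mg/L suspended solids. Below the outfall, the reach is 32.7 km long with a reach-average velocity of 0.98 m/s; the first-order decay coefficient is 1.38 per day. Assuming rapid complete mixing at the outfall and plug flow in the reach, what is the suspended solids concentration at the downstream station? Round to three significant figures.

22.9 mg/L

After mixing, C = (3500·16.00 + 171.0·512.0) / 3671 = 143600/3671 = 39.10 mg/L.
Travel time t = 32.7·1000 / 0.98 = 33370 s = 9.269 h.
After decay, C = 39.10 × e^(−kt) = 39.10 × 0.5869 = 22.95 mg/L.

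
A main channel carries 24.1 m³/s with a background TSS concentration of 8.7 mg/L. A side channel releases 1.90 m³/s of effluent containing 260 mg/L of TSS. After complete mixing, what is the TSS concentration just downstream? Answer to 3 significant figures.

27.1 mg/L

Flow-weighted average: C = (24.10·8.700 + 1.900·260.0) / 26.00 = 703.7/26.00 = 27.06 mg/L.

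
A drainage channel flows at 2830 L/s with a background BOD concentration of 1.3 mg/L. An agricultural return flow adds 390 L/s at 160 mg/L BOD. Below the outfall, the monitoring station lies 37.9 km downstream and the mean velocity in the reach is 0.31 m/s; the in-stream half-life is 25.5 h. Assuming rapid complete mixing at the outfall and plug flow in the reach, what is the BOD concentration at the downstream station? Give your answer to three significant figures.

8.15 mg/L

Conservation of mass: C = (2830·1.300 + 390.0·160.0) / 3220 = 66080/3220 = 20.52 mg/L.
Travel time t = 37.9·1000 / 0.31 = 122300 s = 33.96 h.
Half-life 25.5 h → k = ln 2 / 25.5 = 0.02718 h⁻¹ = 0.6524 d⁻¹.
After decay, C = 20.52 × e^(−kt) = 20.52 × 0.3973 = 8.153 mg/L.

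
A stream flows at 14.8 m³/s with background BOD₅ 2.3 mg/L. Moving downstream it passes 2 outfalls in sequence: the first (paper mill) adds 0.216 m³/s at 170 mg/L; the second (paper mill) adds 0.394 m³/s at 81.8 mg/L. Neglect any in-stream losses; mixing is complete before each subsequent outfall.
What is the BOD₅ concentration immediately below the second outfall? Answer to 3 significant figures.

6.68 mg/L

Below outfall 1: Q → 15.02 m³/s, C = (14.80·2.300 + 0.2160·170.0)/15.02 = 4.712 mg/L.
Below outfall 2: Q → 15.41 m³/s, C = (15.02·4.712 + 0.3940·81.80)/15.41 = 6.683 mg/L.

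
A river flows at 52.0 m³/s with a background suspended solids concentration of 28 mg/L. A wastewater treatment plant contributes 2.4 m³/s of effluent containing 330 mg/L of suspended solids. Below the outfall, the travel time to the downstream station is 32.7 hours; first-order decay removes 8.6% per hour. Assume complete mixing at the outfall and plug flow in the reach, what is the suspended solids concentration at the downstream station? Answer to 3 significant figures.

2.18 mg/L

Conservation of mass: C = (52.00·28.00 + 2.400·330.0) / 54.40 = 2248/54.40 = 41.32 mg/L.
8.6%/h lost → k = −ln(1 − 0.086) = 0.08992 h⁻¹.
Applying C = C₀e^(−kt): 41.32 × 0.05284 = 2.183 mg/L.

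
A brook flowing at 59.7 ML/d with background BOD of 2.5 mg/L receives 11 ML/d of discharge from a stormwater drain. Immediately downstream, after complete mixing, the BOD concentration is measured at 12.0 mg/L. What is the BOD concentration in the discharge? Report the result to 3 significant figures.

Mass balance: 59.70·2.500 + 11.00·Cₑ = 70.70·12.00
→ Cₑ = (70.70·12.00 − 59.70·2.500) / 11.00 = 63.56 mg/L.

63.6 mg/L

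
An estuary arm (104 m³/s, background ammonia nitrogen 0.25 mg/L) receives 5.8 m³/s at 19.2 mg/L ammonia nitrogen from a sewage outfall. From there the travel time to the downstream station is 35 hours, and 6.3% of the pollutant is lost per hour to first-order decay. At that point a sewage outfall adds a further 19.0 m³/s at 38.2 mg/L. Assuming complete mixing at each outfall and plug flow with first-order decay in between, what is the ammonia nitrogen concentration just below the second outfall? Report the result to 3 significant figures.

5.74 mg/L

Mixed concentration C = ΣQC/ΣQ = (104.0·0.2500 + 5.800·19.20) / 109.8 = 137.4/109.8 = 1.251 mg/L; combined flow 109.8 m³/s.
6.3%/h lost → k = −ln(1 − 0.063) = 0.06507 h⁻¹.
After decay, C = 1.251 × e^(−kt) = 1.251 × 0.1025 = 0.1283 mg/L.
At the second outfall, C = (109.8·0.1283 + 19.00·38.20) / (109.8 + 19.00) = 5.744 mg/L.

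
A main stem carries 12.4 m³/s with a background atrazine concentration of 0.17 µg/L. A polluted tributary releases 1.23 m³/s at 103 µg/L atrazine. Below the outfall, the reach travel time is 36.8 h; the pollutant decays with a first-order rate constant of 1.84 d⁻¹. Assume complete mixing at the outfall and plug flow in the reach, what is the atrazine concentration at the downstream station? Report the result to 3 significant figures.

Flow-weighted average: C = (12.40·0.1700 + 1.230·103.0) / 13.63 = 128.8/13.63 = 9.450 µg/L.
Applying C = C₀e^(−kt): 9.450 × 0.05953 = 0.5625 µg/L.

0.563 µg/L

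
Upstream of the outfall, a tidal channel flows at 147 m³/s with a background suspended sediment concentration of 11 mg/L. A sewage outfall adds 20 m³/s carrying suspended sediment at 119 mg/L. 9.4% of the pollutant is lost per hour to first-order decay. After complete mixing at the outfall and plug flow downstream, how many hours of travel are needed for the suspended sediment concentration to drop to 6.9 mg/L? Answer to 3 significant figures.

After mixing, C = (147.0·11.00 + 20.00·119.0) / 167.0 = 3997/167.0 = 23.93 mg/L.
9.4%/h lost → k = −ln(1 − 0.094) = 0.09872 h⁻¹.
23.93·exp(−k·t) = 6.9 → t = ln(23.93/6.9)/k = 45360 s = 12.60 h.

12.6 h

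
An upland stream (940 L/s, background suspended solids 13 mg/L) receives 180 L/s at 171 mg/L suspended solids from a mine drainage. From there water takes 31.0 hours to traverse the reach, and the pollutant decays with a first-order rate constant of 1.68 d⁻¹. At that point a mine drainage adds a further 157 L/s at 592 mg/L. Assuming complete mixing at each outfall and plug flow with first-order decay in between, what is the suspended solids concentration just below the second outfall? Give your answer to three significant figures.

76.6 mg/L

Conservation of mass: C = (940.0·13.00 + 180.0·171.0) / 1120 = 43000/1120 = 38.39 mg/L; combined flow 1120 L/s.
First-order decay: C = 38.39·exp(−k·t) = 38.39·0.1142 = 4.384 mg/L.
At the second outfall, C = (1120·4.384 + 157.0·592.0) / (1120 + 157.0) = 76.63 mg/L.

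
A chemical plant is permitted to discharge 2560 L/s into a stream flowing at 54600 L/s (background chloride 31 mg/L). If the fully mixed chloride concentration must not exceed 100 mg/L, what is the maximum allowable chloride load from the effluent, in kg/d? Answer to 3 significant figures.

348000 kg/d

Mass balance at the limit: 54600·31.00 + 2560·Cₑ = 57160·100 → Cₑ = 1572 mg/L.
2560 L/s = 2.560 m³/s. Load = 2.560 m³/s × 1572 g/m³ × 86 400 s/d = 347600 kg/d.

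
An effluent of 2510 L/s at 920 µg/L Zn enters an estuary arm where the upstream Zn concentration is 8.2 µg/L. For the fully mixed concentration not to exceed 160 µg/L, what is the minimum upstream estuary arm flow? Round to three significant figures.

12600 L/s

Set C_mix = 160: (Q·8.200 + 2510·920.0) / (Q + 2510) = 160
→ Q = 2510·(920.0 − 160)/(160 − 8.200) = 12570 L/s.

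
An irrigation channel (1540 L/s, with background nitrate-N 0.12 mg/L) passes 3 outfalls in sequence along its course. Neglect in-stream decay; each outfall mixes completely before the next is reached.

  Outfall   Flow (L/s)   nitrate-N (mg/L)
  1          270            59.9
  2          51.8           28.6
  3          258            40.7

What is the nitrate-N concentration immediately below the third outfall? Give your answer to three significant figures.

Outfall 1: combined Q = 1810 L/s; C = (1540·0.1200 + 270.0·59.90)/1810 = 9.037 mg/L.
Outfall 2: combined Q = 1862 L/s; C = (1810·9.037 + 51.80·28.60)/1862 = 9.582 mg/L.
Outfall 3: combined Q = 2120 L/s; C = (1862·9.582 + 258.0·40.70)/2120 = 13.37 mg/L.

13.4 mg/L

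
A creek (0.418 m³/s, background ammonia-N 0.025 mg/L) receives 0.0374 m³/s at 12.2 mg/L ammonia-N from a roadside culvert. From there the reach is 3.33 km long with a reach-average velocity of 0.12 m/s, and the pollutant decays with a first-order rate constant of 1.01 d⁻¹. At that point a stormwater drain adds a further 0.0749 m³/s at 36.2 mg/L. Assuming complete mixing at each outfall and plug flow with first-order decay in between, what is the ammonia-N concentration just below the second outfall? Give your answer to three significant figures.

Mass balance: C = (0.4180·0.02500 + 0.03740·12.20) / 0.4554 = 0.4667/0.4554 = 1.025 mg/L; combined flow 0.4554 m³/s.
Travel time t = 3.33·1000 / 0.12 = 27750 s = 7.708 h.
Applying C = C₀e^(−kt): 1.025 × 0.7230 = 0.7410 mg/L.
Second outfall: C = (0.4554·0.7410 + 0.07490·36.20)/0.5303 = 5.749 mg/L.

5.75 mg/L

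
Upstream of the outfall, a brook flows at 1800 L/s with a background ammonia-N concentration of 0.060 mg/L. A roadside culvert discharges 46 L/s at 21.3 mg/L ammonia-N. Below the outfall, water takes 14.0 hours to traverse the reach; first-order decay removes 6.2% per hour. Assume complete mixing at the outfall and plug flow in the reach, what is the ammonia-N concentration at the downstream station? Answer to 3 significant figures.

0.241 mg/L

After mixing, C = (1800·0.06000 + 46.00·21.30) / 1846 = 1088/1846 = 0.5893 mg/L.
6.2%/h lost → k = −ln(1 − 0.062) = 0.06401 h⁻¹.
First-order decay: C = 0.5893·exp(−k·t) = 0.5893·0.4082 = 0.2405 mg/L.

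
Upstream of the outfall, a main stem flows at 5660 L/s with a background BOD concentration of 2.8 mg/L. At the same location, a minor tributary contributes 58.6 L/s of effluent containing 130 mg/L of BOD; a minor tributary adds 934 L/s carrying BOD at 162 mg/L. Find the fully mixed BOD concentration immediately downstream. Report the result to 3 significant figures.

Conservation of mass: C = (5660·2.800 + 58.60·130.0 + 934.0·162.0) / 6653 = 174800/6653 = 26.27 mg/L.

26.3 mg/L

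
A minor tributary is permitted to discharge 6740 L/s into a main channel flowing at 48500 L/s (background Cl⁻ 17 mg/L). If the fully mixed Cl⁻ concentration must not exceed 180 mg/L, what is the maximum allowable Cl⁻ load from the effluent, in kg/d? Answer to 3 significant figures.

Mass balance at the limit: 48500·17.00 + 6740·Cₑ = 55240·180 → Cₑ = 1353 mg/L.
6740 L/s = 6.740 m³/s. Load = 6.740 m³/s × 1353 g/m³ × 86 400 s/d = 787900 kg/d.

788000 kg/d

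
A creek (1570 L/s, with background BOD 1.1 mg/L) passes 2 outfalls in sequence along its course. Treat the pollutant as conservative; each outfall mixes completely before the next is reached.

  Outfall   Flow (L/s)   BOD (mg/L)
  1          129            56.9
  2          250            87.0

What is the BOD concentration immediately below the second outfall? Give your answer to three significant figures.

After outfall 1: Q = 1570 + 129.0 = 1699 L/s; C = (1570·1.100 + 129.0·56.90)/1699 = 5.337 mg/L.
After outfall 2: Q = 1699 + 250.0 = 1949 L/s; C = (1699·5.337 + 250.0·87.00)/1949 = 15.81 mg/L.

15.8 mg/L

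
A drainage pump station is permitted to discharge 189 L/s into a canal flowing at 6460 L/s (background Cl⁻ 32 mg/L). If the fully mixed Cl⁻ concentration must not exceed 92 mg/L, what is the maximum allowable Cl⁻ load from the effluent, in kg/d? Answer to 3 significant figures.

35000 kg/d

Mass balance at the limit: 6460·32.00 + 189.0·Cₑ = 6649·92 → Cₑ = 2143 mg/L.
189.0 L/s = 0.1890 m³/s. Load = 0.1890 m³/s × 2143 g/m³ × 86 400 s/d = 34990 kg/d.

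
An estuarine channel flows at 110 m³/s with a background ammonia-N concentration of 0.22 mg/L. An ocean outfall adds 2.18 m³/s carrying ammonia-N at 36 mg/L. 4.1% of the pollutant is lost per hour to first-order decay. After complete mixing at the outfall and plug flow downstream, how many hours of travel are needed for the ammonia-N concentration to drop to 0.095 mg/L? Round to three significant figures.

54.1 h

Mixed concentration C = ΣQC/ΣQ = (110.0·0.2200 + 2.180·36.00) / 112.2 = 102.7/112.2 = 0.9153 mg/L.
4.1%/h lost → k = −ln(1 − 0.041) = 0.04186 h⁻¹.
0.9153·exp(−k·t) = 0.095 → t = ln(0.9153/0.095)/k = 194800 s = 54.11 h.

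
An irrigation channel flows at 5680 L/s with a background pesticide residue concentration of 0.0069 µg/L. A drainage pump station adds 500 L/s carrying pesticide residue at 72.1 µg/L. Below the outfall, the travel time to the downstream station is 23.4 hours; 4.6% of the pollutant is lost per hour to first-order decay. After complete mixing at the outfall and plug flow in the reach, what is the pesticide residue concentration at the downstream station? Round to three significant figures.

Mixed concentration C = ΣQC/ΣQ = (5680·0.006900 + 500.0·72.10) / 6180 = 36090/6180 = 5.840 µg/L.
4.6%/h lost → k = −ln(1 − 0.046) = 0.04709 h⁻¹.
Decay over the reach: 5.840·exp(−kt) = 5.840·0.3322 = 1.940 µg/L.

1.94 µg/L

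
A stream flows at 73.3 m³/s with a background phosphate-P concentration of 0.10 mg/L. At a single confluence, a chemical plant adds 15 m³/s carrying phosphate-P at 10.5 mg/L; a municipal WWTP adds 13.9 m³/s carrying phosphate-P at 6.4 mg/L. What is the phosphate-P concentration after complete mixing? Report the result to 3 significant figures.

2.48 mg/L

Mass balance: C = (73.30·0.1000 + 15.00·10.50 + 13.90·6.400) / 102.2 = 253.8/102.2 = 2.483 mg/L.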